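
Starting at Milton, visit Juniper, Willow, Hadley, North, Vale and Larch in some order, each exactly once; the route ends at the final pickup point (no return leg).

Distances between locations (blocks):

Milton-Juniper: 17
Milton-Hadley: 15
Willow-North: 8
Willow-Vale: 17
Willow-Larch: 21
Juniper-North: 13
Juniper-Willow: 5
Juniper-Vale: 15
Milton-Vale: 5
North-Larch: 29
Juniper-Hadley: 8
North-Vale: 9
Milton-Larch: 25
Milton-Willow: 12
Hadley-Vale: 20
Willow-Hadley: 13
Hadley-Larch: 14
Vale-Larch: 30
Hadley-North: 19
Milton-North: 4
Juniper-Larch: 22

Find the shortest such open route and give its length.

Minimum one-way distance = 49 blocks.

There are 6! = 720 possible orderings.
Milton→Juniper→Willow→Hadley→North→Vale→Larch: 17+5+13+19+9+30 = 93
Milton→Juniper→Willow→Hadley→North→Larch→Vale: 17+5+13+19+29+30 = 113
Milton→Juniper→Willow→Hadley→Vale→North→Larch: 17+5+13+20+9+29 = 93
Milton→Juniper→Willow→Hadley→Vale→Larch→North: 17+5+13+20+30+29 = 114
Milton→Juniper→Willow→Hadley→Larch→North→Vale: 17+5+13+14+29+9 = 87
Milton→Juniper→Willow→Hadley→Larch→Vale→North: 17+5+13+14+30+9 = 88
Milton→Juniper→Willow→North→Hadley→Vale→Larch: 17+5+8+19+20+30 = 99
Milton→Juniper→Willow→North→Hadley→Larch→Vale: 17+5+8+19+14+30 = 93
… (712 more)
Milton→Vale→North→Willow→Juniper→Hadley→Larch: 5+9+8+5+8+14 = 49  ← best
The minimum is 49.
One shortest path: Milton → Vale → North → Willow → Juniper → Hadley → Larch.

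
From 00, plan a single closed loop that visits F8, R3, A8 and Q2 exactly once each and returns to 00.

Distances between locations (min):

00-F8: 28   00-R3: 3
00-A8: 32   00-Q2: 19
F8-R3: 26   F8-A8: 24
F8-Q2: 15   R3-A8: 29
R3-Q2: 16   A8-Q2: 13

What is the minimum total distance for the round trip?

With 4 stops there are 4!/2 = 12 distinct round trips (a route and its reverse cost the same).
00 - F8 - R3 - A8 - Q2 - 00: 28+26+29+13+19 = 115
00 - F8 - R3 - Q2 - A8 - 00: 28+26+16+13+32 = 115
00 - F8 - A8 - R3 - Q2 - 00: 28+24+29+16+19 = 116
00 - F8 - A8 - Q2 - R3 - 00: 28+24+13+16+3 = 84
00 - F8 - Q2 - R3 - A8 - 00: 28+15+16+29+32 = 120
00 - F8 - Q2 - A8 - R3 - 00: 28+15+13+29+3 = 88
00 - R3 - F8 - A8 - Q2 - 00: 3+26+24+13+19 = 85
00 - R3 - F8 - Q2 - A8 - 00: 3+26+15+13+32 = 89
00 - R3 - A8 - F8 - Q2 - 00: 3+29+24+15+19 = 90
00 - R3 - Q2 - F8 - A8 - 00: 3+16+15+24+32 = 90
00 - A8 - F8 - R3 - Q2 - 00: 32+24+26+16+19 = 117
00 - A8 - R3 - F8 - Q2 - 00: 32+29+26+15+19 = 121
The minimum is 84.
One optimal route: 00 → F8 → A8 → Q2 → R3 → 00 (or its reverse).

Shortest round trip = 84 min.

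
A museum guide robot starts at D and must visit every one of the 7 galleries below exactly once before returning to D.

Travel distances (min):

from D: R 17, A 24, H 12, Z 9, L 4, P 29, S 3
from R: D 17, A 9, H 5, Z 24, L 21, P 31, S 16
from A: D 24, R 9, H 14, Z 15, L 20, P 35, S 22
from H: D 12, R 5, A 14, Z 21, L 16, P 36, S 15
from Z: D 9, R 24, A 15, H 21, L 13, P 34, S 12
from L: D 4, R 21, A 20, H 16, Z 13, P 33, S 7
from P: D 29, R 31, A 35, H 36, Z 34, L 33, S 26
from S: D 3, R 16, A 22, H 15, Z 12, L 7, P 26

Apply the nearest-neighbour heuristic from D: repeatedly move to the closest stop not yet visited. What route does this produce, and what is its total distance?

Nearest-neighbour total = 117 min; route D → S → L → Z → A → R → H → P → D.

D → [S:3 / L:4 / Z:9 / H:12 / R:17 / A:24 / P:29] → S (3)
S → [L:7 / Z:12 / H:15 / R:16 / A:22 / P:26] → L (7)
L → [Z:13 / H:16 / A:20 / R:21 / P:33] → Z (13)
Z → [A:15 / H:21 / R:24 / P:34] → A (15)
A → [R:9 / H:14 / P:35] → R (9)
R → [H:5 / P:31] → H (5)
H → [P:36] → P (36)
Return P→D: 29.
Total = 3 + 7 + 13 + 15 + 9 + 5 + 36 + 29 = 117.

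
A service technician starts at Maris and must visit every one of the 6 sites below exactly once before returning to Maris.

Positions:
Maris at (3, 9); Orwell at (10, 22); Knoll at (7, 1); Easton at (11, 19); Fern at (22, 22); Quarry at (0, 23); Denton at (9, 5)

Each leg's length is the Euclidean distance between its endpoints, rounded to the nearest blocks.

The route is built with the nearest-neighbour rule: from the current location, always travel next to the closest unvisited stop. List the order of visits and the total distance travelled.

Total distance 87 blocks via the nearest-neighbour route Maris → Denton → Knoll → Easton → Orwell → Quarry → Fern → Maris.

From Maris: distances to unvisited — Denton=7, Knoll=9, Easton=13, Quarry=14, Orwell=15, Fern=23. Nearest is Denton (7).
From Denton: distances to unvisited — Knoll=4, Easton=14, Orwell=17, Quarry=20, Fern=21. Nearest is Knoll (4).
From Knoll: distances to unvisited — Easton=18, Orwell=21, Quarry=23, Fern=26. Nearest is Easton (18).
From Easton: distances to unvisited — Orwell=3, Fern=11, Quarry=12. Nearest is Orwell (3).
From Orwell: distances to unvisited — Quarry=10, Fern=12. Nearest is Quarry (10).
From Quarry: distances to unvisited — Fern=22. Nearest is Fern (22).
Return Fern→Maris: 23.
Total = 7 + 4 + 18 + 3 + 10 + 22 + 23 = 87.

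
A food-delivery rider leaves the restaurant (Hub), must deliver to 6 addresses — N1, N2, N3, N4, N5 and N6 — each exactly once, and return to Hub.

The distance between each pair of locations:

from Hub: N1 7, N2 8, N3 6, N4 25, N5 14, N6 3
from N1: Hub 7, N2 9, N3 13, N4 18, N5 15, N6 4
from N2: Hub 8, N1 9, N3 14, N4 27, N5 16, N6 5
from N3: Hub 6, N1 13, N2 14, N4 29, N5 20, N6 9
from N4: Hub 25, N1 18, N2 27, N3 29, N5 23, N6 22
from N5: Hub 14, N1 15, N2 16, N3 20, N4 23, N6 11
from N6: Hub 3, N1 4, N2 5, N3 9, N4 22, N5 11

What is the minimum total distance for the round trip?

Minimum total distance: 84.

There are 360 distinct closed tours to check (reversals are equivalent).
Hub → N1 → N2 → N3 → N4 → N5 → N6 → Hub: 7+9+14+29+23+11+3 = 96
Hub → N1 → N2 → N3 → N4 → N6 → N5 → Hub: 7+9+14+29+22+11+14 = 106
Hub → N1 → N2 → N3 → N5 → N4 → N6 → Hub: 7+9+14+20+23+22+3 = 98
Hub → N1 → N2 → N3 → N5 → N6 → N4 → Hub: 7+9+14+20+11+22+25 = 108
Hub → N1 → N2 → N3 → N6 → N4 → N5 → Hub: 7+9+14+9+22+23+14 = 98
Hub → N1 → N2 → N3 → N6 → N5 → N4 → Hub: 7+9+14+9+11+23+25 = 98
Hub → N1 → N2 → N4 → N3 → N5 → N6 → Hub: 7+9+27+29+20+11+3 = 106
Hub → N1 → N2 → N4 → N3 → N6 → N5 → Hub: 7+9+27+29+9+11+14 = 106
… (352 more)
Hub → N1 → N4 → N5 → N2 → N6 → N3 → Hub: 7+18+23+16+5+9+6 = 84  ← best
The minimum is 84.
One optimal route: Hub → N1 → N4 → N5 → N2 → N6 → N3 → Hub (or its reverse).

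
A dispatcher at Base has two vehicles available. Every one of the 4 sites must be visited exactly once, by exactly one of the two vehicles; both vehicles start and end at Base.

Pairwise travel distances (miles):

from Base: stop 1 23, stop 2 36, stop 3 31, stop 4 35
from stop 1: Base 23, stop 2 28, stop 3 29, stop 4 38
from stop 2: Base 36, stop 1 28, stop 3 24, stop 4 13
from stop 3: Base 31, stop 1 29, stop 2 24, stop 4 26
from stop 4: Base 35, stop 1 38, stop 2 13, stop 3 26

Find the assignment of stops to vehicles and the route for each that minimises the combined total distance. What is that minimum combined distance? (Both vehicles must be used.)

149 miles — the smallest possible combined total.

There are 2^3 − 1 = 7 ways to divide the 4 stops into two non-empty groups. For each, the best each vehicle can do is its own shortest tour through its group:
  {stop 1} + {stop 2, stop 3, stop 4}: 46 + 103 = 149
  {stop 2} + {stop 1, stop 3, stop 4}: 72 + 113 = 185
  {stop 1, stop 2} + {stop 3, stop 4}: 87 + 92 = 179
  {stop 3} + {stop 1, stop 2, stop 4}: 62 + 99 = 161
  {stop 1, stop 3} + {stop 2, stop 4}: 83 + 84 = 167
  {stop 2, stop 3} + {stop 1, stop 4}: 91 + 96 = 187
  … (7 splits in total)
Best: vehicle 1 Base → stop 1 → Base = 46; vehicle 2 Base → stop 3 → stop 2 → stop 4 → Base = 103; combined 149.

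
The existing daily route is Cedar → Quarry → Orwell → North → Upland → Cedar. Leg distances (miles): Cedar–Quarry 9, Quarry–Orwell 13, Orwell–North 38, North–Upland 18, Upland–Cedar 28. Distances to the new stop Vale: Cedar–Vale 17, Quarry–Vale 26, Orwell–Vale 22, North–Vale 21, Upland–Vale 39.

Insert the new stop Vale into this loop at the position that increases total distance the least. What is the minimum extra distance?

+5 miles — insert Vale between Orwell and North.

Insertion cost between consecutive stops i–j is d(i,Vale) + d(Vale,j) − d(i,j):
  between Cedar and Quarry: 17 + 26 − 9 = 34
  between Quarry and Orwell: 26 + 22 − 13 = 35
  between Orwell and North: 22 + 21 − 38 = 5
  between North and Upland: 21 + 39 − 18 = 42
  between Upland and Cedar: 39 + 17 − 28 = 28
Cheapest insertion is between Orwell and North, adding 5.
New total = 106 + 5 = 111.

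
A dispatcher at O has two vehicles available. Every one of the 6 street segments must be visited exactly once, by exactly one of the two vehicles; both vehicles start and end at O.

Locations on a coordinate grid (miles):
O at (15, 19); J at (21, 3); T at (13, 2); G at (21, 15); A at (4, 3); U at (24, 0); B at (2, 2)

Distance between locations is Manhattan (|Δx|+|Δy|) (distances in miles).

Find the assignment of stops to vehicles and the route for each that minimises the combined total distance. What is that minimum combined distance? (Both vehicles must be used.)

Try each way of splitting the stops between the two vehicles (each non-empty) and, for each split, find the best tour for each vehicle:
  {J} + {T, G, A, U, B}: 44 + 82 = 126
  {T} + {J, G, A, U, B}: 38 + 82 = 120
  {J, T} + {G, A, U, B}: 50 + 82 = 132
  {G} + {J, T, A, U, B}: 20 + 82 = 102
  {J, G} + {T, A, U, B}: 44 + 82 = 126
  {T, G} + {J, A, U, B}: 50 + 82 = 132
  … (31 splits in total)
Best: vehicle 1 O → G → O = 20; vehicle 2 O → J → U → T → B → A → O = 82; combined 102.

102 miles — the smallest possible combined total.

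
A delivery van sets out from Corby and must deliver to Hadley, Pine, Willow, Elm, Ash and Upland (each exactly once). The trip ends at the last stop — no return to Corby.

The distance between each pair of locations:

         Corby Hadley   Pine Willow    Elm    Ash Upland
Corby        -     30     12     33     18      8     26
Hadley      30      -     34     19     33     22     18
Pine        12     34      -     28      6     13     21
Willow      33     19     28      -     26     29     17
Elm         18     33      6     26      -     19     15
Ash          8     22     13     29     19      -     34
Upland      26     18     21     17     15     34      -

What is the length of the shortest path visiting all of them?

There are 6! = 720 possible orderings.
Corby→Hadley→Pine→Willow→Elm→Ash→Upland: 30+34+28+26+19+34 = 171
Corby→Hadley→Pine→Willow→Elm→Upland→Ash: 30+34+28+26+15+34 = 167
Corby→Hadley→Pine→Willow→Ash→Elm→Upland: 30+34+28+29+19+15 = 155
Corby→Hadley→Pine→Willow→Ash→Upland→Elm: 30+34+28+29+34+15 = 170
Corby→Hadley→Pine→Willow→Upland→Elm→Ash: 30+34+28+17+15+19 = 143
Corby→Hadley→Pine→Willow→Upland→Ash→Elm: 30+34+28+17+34+19 = 162
Corby→Hadley→Pine→Elm→Willow→Ash→Upland: 30+34+6+26+29+34 = 159
Corby→Hadley→Pine→Elm→Willow→Upland→Ash: 30+34+6+26+17+34 = 147
… (712 more)
Corby→Ash→Pine→Elm→Upland→Willow→Hadley: 8+13+6+15+17+19 = 78  ← best
The minimum is 78.
One shortest path: Corby → Ash → Pine → Elm → Upland → Willow → Hadley.

Minimum one-way distance = 78.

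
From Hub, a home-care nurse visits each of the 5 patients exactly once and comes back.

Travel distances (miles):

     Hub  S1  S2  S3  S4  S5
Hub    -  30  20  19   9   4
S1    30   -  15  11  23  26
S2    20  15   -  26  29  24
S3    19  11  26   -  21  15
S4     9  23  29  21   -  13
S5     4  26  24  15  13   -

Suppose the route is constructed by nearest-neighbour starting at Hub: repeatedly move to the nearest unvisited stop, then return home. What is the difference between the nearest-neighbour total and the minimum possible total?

1 miles longer than the optimal tour.

Hub: S5=4, S4=9, S3=19, S2=20, S1=30 ⇒ S5
S5: S4=13, S3=15, S2=24, S1=26 ⇒ S4
S4: S3=21, S1=23, S2=29 ⇒ S3
S3: S1=11, S2=26 ⇒ S1
S1: S2=15 ⇒ S2
NN route Hub → S5 → S4 → S3 → S1 → S2 → Hub costs 84.
Optimal: Hub → S2 → S1 → S3 → S5 → S4 → Hub costs 83 (by enumerating all 60 distinct tours).
Excess = 84 − 83 = 1.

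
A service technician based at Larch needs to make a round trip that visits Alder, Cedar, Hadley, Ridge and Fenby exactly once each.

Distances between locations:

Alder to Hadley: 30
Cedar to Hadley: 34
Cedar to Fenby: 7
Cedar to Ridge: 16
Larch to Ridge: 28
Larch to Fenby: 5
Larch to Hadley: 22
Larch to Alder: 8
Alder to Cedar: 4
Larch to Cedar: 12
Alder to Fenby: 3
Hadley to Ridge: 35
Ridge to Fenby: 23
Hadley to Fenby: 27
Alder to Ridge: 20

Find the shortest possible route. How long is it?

85 — the shortest possible round trip.

With 5 stops there are 5!/2 = 60 distinct round trips (a route and its reverse cost the same).
Larch → Alder → Cedar → Hadley → Ridge → Fenby → Larch: 8+4+34+35+23+5 = 109
Larch → Alder → Cedar → Hadley → Fenby → Ridge → Larch: 8+4+34+27+23+28 = 124
Larch → Alder → Cedar → Ridge → Hadley → Fenby → Larch: 8+4+16+35+27+5 = 95
Larch → Alder → Cedar → Ridge → Fenby → Hadley → Larch: 8+4+16+23+27+22 = 100
Larch → Alder → Cedar → Fenby → Hadley → Ridge → Larch: 8+4+7+27+35+28 = 109
Larch → Alder → Cedar → Fenby → Ridge → Hadley → Larch: 8+4+7+23+35+22 = 99
Larch → Alder → Hadley → Cedar → Ridge → Fenby → Larch: 8+30+34+16+23+5 = 116
Larch → Alder → Hadley → Cedar → Fenby → Ridge → Larch: 8+30+34+7+23+28 = 130
Larch → Alder → Hadley → Ridge → Cedar → Fenby → Larch: 8+30+35+16+7+5 = 101
Larch → Alder → Hadley → Ridge → Fenby → Cedar → Larch: 8+30+35+23+7+12 = 115
Larch → Alder → Hadley → Fenby → Cedar → Ridge → Larch: 8+30+27+7+16+28 = 116
Larch → Alder → Hadley → Fenby → Ridge → Cedar → Larch: 8+30+27+23+16+12 = 116
Larch → Alder → Ridge → Cedar → Hadley → Fenby → Larch: 8+20+16+34+27+5 = 110
Larch → Alder → Ridge → Cedar → Fenby → Hadley → Larch: 8+20+16+7+27+22 = 100
… (46 more)
Larch → Hadley → Ridge → Cedar → Alder → Fenby → Larch: 22+35+16+4+3+5 = 85  ← best
The minimum is 85.
One optimal route: Larch → Hadley → Ridge → Cedar → Alder → Fenby → Larch (or its reverse).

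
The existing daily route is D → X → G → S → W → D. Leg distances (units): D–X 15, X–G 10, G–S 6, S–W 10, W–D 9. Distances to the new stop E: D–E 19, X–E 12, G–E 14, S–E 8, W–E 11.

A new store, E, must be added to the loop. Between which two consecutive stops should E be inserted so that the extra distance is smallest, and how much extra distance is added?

+9 — insert E between S and W.

Insertion cost between consecutive stops i–j is d(i,E) + d(E,j) − d(i,j):
  between D and X: 19 + 12 − 15 = 16
  between X and G: 12 + 14 − 10 = 16
  between G and S: 14 + 8 − 6 = 16
  between S and W: 8 + 11 − 10 = 9
  between W and D: 11 + 19 − 9 = 21
Cheapest insertion is between S and W, adding 9.
New total = 50 + 9 = 59.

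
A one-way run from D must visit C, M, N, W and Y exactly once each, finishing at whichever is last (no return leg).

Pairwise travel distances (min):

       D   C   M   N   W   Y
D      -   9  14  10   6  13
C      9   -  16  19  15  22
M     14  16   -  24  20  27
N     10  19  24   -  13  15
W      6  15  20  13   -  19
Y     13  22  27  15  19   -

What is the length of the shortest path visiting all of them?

There are 5! = 120 possible orderings.
D → C → M → N → W → Y: 9+16+24+13+19 = 81
D → C → M → N → Y → W: 9+16+24+15+19 = 83
D → C → M → W → N → Y: 9+16+20+13+15 = 73
D → C → M → W → Y → N: 9+16+20+19+15 = 79
D → C → M → Y → N → W: 9+16+27+15+13 = 80
D → C → M → Y → W → N: 9+16+27+19+13 = 84
D → C → N → M → W → Y: 9+19+24+20+19 = 91
D → C → N → M → Y → W: 9+19+24+27+19 = 98
D → C → N → W → M → Y: 9+19+13+20+27 = 88
D → C → N → W → Y → M: 9+19+13+19+27 = 87
D → C → N → Y → M → W: 9+19+15+27+20 = 90
D → C → N → Y → W → M: 9+19+15+19+20 = 82
D → C → W → M → N → Y: 9+15+20+24+15 = 83
D → C → W → M → Y → N: 9+15+20+27+15 = 86
… (106 more)
D → W → N → Y → C → M: 6+13+15+22+16 = 72  ← best
The minimum is 72.
One shortest path: D → W → N → Y → C → M.

Minimum one-way distance = 72 min.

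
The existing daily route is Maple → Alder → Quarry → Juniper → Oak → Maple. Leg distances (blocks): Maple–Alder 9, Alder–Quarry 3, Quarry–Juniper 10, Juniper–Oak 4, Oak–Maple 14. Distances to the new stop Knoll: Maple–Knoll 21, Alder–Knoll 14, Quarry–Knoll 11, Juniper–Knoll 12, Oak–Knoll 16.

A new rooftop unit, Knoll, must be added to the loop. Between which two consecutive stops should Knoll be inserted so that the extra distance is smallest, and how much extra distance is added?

Insertion cost between consecutive stops i–j is d(i,Knoll) + d(Knoll,j) − d(i,j):
  between Maple and Alder: 21 + 14 − 9 = 26
  between Alder and Quarry: 14 + 11 − 3 = 22
  between Quarry and Juniper: 11 + 12 − 10 = 13
  between Juniper and Oak: 12 + 16 − 4 = 24
  between Oak and Maple: 16 + 21 − 14 = 23
Cheapest insertion is between Quarry and Juniper, adding 13.
New total = 40 + 13 = 53.

Minimum extra distance: 13 blocks, inserting Knoll between Quarry and Juniper.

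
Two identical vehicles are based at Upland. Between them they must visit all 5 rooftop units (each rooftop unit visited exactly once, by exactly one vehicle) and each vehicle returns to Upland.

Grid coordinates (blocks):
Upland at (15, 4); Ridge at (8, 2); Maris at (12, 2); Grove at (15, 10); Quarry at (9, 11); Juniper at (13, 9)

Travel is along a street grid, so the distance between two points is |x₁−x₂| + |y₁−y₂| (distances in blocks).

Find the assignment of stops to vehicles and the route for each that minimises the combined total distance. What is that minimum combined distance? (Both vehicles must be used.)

Check every non-empty split of the stops between the two vehicles; for each half take its own optimal tour:
  {Ridge} + {Maris, Grove, Quarry, Juniper}: 18 + 32 = 50
  {Maris} + {Ridge, Grove, Quarry, Juniper}: 10 + 34 = 44
  {Ridge, Maris} + {Grove, Quarry, Juniper}: 18 + 26 = 44
  {Grove} + {Ridge, Maris, Quarry, Juniper}: 12 + 32 = 44
  {Ridge, Grove} + {Maris, Quarry, Juniper}: 30 + 30 = 60
  {Maris, Grove} + {Ridge, Quarry, Juniper}: 22 + 32 = 54
  … (15 splits in total)
Best: vehicle 1 Upland → Maris → Upland = 10; vehicle 2 Upland → Ridge → Quarry → Juniper → Grove → Upland = 34; combined 44.

Minimum combined distance: 44 blocks.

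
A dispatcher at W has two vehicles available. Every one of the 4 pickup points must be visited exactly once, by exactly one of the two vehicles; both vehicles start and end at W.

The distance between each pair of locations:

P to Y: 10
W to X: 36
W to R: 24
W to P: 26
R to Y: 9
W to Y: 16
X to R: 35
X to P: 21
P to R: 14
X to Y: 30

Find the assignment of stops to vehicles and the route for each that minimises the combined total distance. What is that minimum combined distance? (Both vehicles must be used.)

127 — the smallest possible combined total.

There are 2^3 − 1 = 7 ways to divide the 4 stops into two non-empty groups. For each, the best each vehicle can do is its own shortest tour through its group:
  {X} + {P, R, Y}: 72 + 64 = 136
  {P} + {X, R, Y}: 52 + 96 = 148
  {X, P} + {R, Y}: 83 + 49 = 132
  {R} + {X, P, Y}: 48 + 83 = 131
  {X, R} + {P, Y}: 95 + 52 = 147
  {P, R} + {X, Y}: 64 + 82 = 146
  … (7 splits in total)
  {X, P, R} + {Y}: 95 + 32 = 127  ← best
Best: vehicle 1 W → X → P → R → W = 95; vehicle 2 W → Y → W = 32; combined 127.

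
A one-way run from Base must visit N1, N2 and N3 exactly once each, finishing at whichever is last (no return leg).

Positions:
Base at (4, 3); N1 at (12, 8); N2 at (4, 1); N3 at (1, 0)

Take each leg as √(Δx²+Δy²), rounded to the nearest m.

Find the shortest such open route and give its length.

Shortest open route: 18 m.

There are 3! = 6 possible orderings.
Base → N1 → N2 → N3: 9+11+3 = 23
Base → N1 → N3 → N2: 9+14+3 = 26
Base → N2 → N1 → N3: 2+11+14 = 27
Base → N2 → N3 → N1: 2+3+14 = 19
Base → N3 → N1 → N2: 4+14+11 = 29
Base → N3 → N2 → N1: 4+3+11 = 18
The minimum is 18.
One shortest path: Base → N3 → N2 → N1.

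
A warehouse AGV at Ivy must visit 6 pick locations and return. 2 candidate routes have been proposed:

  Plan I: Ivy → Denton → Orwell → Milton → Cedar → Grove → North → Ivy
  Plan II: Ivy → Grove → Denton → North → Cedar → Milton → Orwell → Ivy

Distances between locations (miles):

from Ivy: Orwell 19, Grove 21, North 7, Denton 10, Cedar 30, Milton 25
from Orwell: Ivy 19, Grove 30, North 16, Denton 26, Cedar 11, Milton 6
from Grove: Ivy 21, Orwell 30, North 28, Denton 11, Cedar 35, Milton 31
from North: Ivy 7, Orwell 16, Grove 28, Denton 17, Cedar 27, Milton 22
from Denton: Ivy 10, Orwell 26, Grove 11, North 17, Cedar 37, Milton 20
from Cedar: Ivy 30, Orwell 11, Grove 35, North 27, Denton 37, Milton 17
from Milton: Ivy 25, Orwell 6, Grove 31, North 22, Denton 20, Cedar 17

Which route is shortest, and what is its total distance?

Plan I: 10 + 26 + 6 + 17 + 35 + 28 + 7 = 129
Plan II: 21 + 11 + 17 + 27 + 17 + 6 + 19 = 118

Shortest is Plan II, total 118 miles.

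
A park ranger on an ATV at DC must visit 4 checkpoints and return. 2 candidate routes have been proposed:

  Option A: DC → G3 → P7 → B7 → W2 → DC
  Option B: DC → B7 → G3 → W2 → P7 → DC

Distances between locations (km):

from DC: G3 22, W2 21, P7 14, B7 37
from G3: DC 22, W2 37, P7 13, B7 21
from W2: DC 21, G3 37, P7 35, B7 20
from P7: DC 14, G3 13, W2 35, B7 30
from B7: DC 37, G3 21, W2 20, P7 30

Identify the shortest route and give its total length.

106 km — Option A is the shortest.

Option A: 22 + 13 + 30 + 20 + 21 = 106
Option B: 37 + 21 + 37 + 35 + 14 = 144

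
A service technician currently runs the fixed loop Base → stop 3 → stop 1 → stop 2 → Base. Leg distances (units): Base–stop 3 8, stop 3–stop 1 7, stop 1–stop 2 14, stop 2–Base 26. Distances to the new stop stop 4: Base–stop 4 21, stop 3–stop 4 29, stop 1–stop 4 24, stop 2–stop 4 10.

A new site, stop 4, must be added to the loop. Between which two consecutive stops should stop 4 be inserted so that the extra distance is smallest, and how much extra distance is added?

Insertion cost between consecutive stops i–j is d(i,stop 4) + d(stop 4,j) − d(i,j):
  between Base and stop 3: 21 + 29 − 8 = 42
  between stop 3 and stop 1: 29 + 24 − 7 = 46
  between stop 1 and stop 2: 24 + 10 − 14 = 20
  between stop 2 and Base: 10 + 21 − 26 = 5
Cheapest insertion is between stop 2 and Base, adding 5.
New total = 55 + 5 = 60.

+5 — insert stop 4 between stop 2 and Base.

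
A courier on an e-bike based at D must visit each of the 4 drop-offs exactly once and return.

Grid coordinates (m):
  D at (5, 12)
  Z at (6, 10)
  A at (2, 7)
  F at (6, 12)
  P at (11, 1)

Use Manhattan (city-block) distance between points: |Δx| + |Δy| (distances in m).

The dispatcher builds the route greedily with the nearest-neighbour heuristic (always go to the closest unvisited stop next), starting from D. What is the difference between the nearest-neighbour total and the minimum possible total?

From D: F=1, Z=3, A=8, P=17 → choose F (1).
From F: Z=2, A=9, P=16 → choose Z (2).
From Z: A=7, P=14 → choose A (7).
From A: P=15 → choose P (15).
NN route D → F → Z → A → P → D costs 42.
Optimal: D → A → P → Z → F → D costs 40 (by enumerating all 12 distinct tours).
Excess = 42 − 40 = 2.

Excess over optimum: 2 m.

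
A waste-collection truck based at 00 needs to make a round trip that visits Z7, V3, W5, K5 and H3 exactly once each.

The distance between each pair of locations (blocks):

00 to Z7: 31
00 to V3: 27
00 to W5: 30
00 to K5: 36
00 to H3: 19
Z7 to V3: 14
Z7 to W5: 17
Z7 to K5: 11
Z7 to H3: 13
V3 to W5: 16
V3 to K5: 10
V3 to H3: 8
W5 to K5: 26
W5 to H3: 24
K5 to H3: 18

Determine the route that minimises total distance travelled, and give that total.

00→Z7→V3→W5→K5→H3→00: 31+14+16+26+18+19 = 124
00→Z7→V3→W5→H3→K5→00: 31+14+16+24+18+36 = 139
00→Z7→V3→K5→W5→H3→00: 31+14+10+26+24+19 = 124
00→Z7→V3→K5→H3→W5→00: 31+14+10+18+24+30 = 127
00→Z7→V3→H3→W5→K5→00: 31+14+8+24+26+36 = 139
00→Z7→V3→H3→K5→W5→00: 31+14+8+18+26+30 = 127
00→Z7→W5→V3→K5→H3→00: 31+17+16+10+18+19 = 111
00→Z7→W5→V3→H3→K5→00: 31+17+16+8+18+36 = 126
00→Z7→W5→K5→V3→H3→00: 31+17+26+10+8+19 = 111
00→Z7→W5→K5→H3→V3→00: 31+17+26+18+8+27 = 127
00→Z7→W5→H3→V3→K5→00: 31+17+24+8+10+36 = 126
00→Z7→W5→H3→K5→V3→00: 31+17+24+18+10+27 = 127
00→Z7→K5→V3→W5→H3→00: 31+11+10+16+24+19 = 111
00→Z7→K5→V3→H3→W5→00: 31+11+10+8+24+30 = 114
… (46 more)
00→W5→Z7→K5→V3→H3→00: 30+17+11+10+8+19 = 95  ← best
The minimum is 95.
One optimal route: 00 → W5 → Z7 → K5 → V3 → H3 → 00 (or its reverse).

Shortest round trip = 95 blocks.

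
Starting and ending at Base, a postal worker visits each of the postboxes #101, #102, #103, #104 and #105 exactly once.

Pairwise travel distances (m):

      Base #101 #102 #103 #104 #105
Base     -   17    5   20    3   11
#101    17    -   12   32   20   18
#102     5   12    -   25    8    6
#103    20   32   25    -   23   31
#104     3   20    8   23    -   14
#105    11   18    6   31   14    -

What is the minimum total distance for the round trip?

Base→#101→#102→#103→#104→#105→Base: 17+12+25+23+14+11 = 102
Base→#101→#102→#103→#105→#104→Base: 17+12+25+31+14+3 = 102
Base→#101→#102→#104→#103→#105→Base: 17+12+8+23+31+11 = 102
Base→#101→#102→#104→#105→#103→Base: 17+12+8+14+31+20 = 102
Base→#101→#102→#105→#103→#104→Base: 17+12+6+31+23+3 = 92
Base→#101→#102→#105→#104→#103→Base: 17+12+6+14+23+20 = 92
Base→#101→#103→#102→#104→#105→Base: 17+32+25+8+14+11 = 107
Base→#101→#103→#102→#105→#104→Base: 17+32+25+6+14+3 = 97
Base→#101→#103→#104→#102→#105→Base: 17+32+23+8+6+11 = 97
Base→#101→#103→#104→#105→#102→Base: 17+32+23+14+6+5 = 97
Base→#101→#103→#105→#102→#104→Base: 17+32+31+6+8+3 = 97
Base→#101→#103→#105→#104→#102→Base: 17+32+31+14+8+5 = 107
Base→#101→#104→#102→#103→#105→Base: 17+20+8+25+31+11 = 112
Base→#101→#104→#102→#105→#103→Base: 17+20+8+6+31+20 = 102
… (46 more)
Base→#102→#105→#101→#103→#104→Base: 5+6+18+32+23+3 = 87  ← best
The minimum is 87.
One optimal route: Base → #102 → #105 → #101 → #103 → #104 → Base (or its reverse).

Minimum total distance: 87 m.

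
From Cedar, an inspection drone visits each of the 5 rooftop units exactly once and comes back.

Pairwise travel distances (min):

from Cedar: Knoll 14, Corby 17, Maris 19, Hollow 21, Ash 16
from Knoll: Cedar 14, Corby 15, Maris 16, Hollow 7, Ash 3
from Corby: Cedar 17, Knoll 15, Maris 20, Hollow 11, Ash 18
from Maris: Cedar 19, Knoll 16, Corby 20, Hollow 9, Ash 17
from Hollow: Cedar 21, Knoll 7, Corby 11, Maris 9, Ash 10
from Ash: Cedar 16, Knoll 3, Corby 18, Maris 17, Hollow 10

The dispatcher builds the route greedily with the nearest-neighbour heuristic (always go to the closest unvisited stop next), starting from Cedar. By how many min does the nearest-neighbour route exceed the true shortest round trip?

The nearest-neighbour route is 2 min longer than optimal.

From Cedar: Knoll=14, Ash=16, Corby=17, Maris=19, Hollow=21 → choose Knoll (14).
From Knoll: Ash=3, Hollow=7, Corby=15, Maris=16 → choose Ash (3).
From Ash: Hollow=10, Maris=17, Corby=18 → choose Hollow (10).
From Hollow: Maris=9, Corby=11 → choose Maris (9).
From Maris: Corby=20 → choose Corby (20).
NN route Cedar → Knoll → Ash → Hollow → Maris → Corby → Cedar costs 73.
Optimal: Cedar → Knoll → Ash → Maris → Hollow → Corby → Cedar costs 71 (by enumerating all 60 distinct tours).
Excess = 73 − 71 = 2.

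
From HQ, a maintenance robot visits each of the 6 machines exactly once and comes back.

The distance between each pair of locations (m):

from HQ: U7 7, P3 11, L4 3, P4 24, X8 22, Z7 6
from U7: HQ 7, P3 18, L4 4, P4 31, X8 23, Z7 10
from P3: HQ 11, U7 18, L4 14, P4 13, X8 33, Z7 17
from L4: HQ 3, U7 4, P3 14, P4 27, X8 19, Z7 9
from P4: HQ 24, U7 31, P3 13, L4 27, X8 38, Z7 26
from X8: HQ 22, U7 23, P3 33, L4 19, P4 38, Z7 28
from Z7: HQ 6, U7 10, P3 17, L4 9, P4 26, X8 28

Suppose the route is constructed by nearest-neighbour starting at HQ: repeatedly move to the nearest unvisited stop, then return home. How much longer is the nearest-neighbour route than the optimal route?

Excess over optimum: 6 m.

HQ: L4=3, Z7=6, U7=7, P3=11, X8=22, P4=24 ⇒ L4
L4: U7=4, Z7=9, P3=14, X8=19, P4=27 ⇒ U7
U7: Z7=10, P3=18, X8=23, P4=31 ⇒ Z7
Z7: P3=17, P4=26, X8=28 ⇒ P3
P3: P4=13, X8=33 ⇒ P4
P4: X8=38 ⇒ X8
NN route HQ → L4 → U7 → Z7 → P3 → P4 → X8 → HQ costs 107.
Optimal: HQ → P3 → P4 → X8 → L4 → U7 → Z7 → HQ costs 101 (by enumerating all 360 distinct tours).
Excess = 107 − 101 = 6.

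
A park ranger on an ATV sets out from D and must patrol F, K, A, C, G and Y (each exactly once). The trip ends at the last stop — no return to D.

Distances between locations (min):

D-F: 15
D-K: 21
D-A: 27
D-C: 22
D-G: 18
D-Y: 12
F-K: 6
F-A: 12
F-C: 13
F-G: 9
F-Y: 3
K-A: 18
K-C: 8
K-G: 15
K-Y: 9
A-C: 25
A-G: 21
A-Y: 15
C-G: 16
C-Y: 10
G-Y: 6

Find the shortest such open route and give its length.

Minimum one-way distance = 60 min.

There are 6! = 720 possible orderings.
D - F - K - A - C - G - Y: 15+6+18+25+16+6 = 86
D - F - K - A - C - Y - G: 15+6+18+25+10+6 = 80
D - F - K - A - G - C - Y: 15+6+18+21+16+10 = 86
D - F - K - A - G - Y - C: 15+6+18+21+6+10 = 76
D - F - K - A - Y - C - G: 15+6+18+15+10+16 = 80
D - F - K - A - Y - G - C: 15+6+18+15+6+16 = 76
D - F - K - C - A - G - Y: 15+6+8+25+21+6 = 81
D - F - K - C - A - Y - G: 15+6+8+25+15+6 = 75
… (712 more)
D - G - Y - C - K - F - A: 18+6+10+8+6+12 = 60  ← best
The minimum is 60.
One shortest path: D → G → Y → C → K → F → A.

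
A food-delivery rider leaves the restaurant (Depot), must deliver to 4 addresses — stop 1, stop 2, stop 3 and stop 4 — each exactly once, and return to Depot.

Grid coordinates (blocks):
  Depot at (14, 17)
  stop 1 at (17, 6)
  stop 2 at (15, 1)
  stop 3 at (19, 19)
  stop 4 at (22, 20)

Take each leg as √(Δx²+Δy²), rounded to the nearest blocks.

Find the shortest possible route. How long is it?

Minimum total distance: 44 blocks.

Depot-stop 1-stop 2-stop 3-stop 4-Depot: 11+5+18+3+9 = 46
Depot-stop 1-stop 2-stop 4-stop 3-Depot: 11+5+20+3+5 = 44
Depot-stop 1-stop 3-stop 2-stop 4-Depot: 11+13+18+20+9 = 71
Depot-stop 1-stop 3-stop 4-stop 2-Depot: 11+13+3+20+16 = 63
Depot-stop 1-stop 4-stop 2-stop 3-Depot: 11+15+20+18+5 = 69
Depot-stop 1-stop 4-stop 3-stop 2-Depot: 11+15+3+18+16 = 63
Depot-stop 2-stop 1-stop 3-stop 4-Depot: 16+5+13+3+9 = 46
Depot-stop 2-stop 1-stop 4-stop 3-Depot: 16+5+15+3+5 = 44
Depot-stop 2-stop 3-stop 1-stop 4-Depot: 16+18+13+15+9 = 71
Depot-stop 2-stop 4-stop 1-stop 3-Depot: 16+20+15+13+5 = 69
Depot-stop 3-stop 1-stop 2-stop 4-Depot: 5+13+5+20+9 = 52
Depot-stop 3-stop 2-stop 1-stop 4-Depot: 5+18+5+15+9 = 52
The minimum is 44.
One optimal route: Depot → stop 1 → stop 2 → stop 4 → stop 3 → Depot (or its reverse).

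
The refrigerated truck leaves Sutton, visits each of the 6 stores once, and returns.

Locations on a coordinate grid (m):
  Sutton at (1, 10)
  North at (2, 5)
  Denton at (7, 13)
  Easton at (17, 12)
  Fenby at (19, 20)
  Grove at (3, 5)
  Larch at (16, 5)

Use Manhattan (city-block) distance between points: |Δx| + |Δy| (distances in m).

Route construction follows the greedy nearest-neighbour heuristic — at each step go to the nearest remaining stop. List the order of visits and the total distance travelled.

84 m along Sutton → North → Grove → Denton → Easton → Larch → Fenby → Sutton.

From Sutton: distances to unvisited — North=6, Grove=7, Denton=9, Easton=18, Larch=20, Fenby=28. Nearest is North (6).
From North: distances to unvisited — Grove=1, Denton=13, Larch=14, Easton=22, Fenby=32. Nearest is Grove (1).
From Grove: distances to unvisited — Denton=12, Larch=13, Easton=21, Fenby=31. Nearest is Denton (12).
From Denton: distances to unvisited — Easton=11, Larch=17, Fenby=19. Nearest is Easton (11).
From Easton: distances to unvisited — Larch=8, Fenby=10. Nearest is Larch (8).
From Larch: distances to unvisited — Fenby=18. Nearest is Fenby (18).
Return Fenby→Sutton: 28.
Total = 6 + 1 + 12 + 11 + 8 + 18 + 28 = 84.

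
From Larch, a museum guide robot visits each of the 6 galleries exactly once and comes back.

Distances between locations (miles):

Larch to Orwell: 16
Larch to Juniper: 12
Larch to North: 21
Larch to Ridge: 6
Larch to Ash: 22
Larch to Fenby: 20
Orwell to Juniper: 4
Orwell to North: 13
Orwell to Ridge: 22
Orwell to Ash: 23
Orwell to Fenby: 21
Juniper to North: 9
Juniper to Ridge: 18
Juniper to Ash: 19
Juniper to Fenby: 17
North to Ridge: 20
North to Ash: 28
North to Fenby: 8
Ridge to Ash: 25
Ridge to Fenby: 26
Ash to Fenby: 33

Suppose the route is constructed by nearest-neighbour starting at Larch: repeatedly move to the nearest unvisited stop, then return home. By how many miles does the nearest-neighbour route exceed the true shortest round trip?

Larch: Ridge=6, Juniper=12, Orwell=16, Fenby=20, North=21, Ash=22 ⇒ Ridge
Ridge: Juniper=18, North=20, Orwell=22, Ash=25, Fenby=26 ⇒ Juniper
Juniper: Orwell=4, North=9, Fenby=17, Ash=19 ⇒ Orwell
Orwell: North=13, Fenby=21, Ash=23 ⇒ North
North: Fenby=8, Ash=28 ⇒ Fenby
Fenby: Ash=33 ⇒ Ash
NN route Larch → Ridge → Juniper → Orwell → North → Fenby → Ash → Larch costs 104.
Optimal: Larch → Ridge → Ash → Orwell → Juniper → North → Fenby → Larch costs 95 (by enumerating all 360 distinct tours).
Excess = 104 − 95 = 9.

Excess over optimum: 9 miles.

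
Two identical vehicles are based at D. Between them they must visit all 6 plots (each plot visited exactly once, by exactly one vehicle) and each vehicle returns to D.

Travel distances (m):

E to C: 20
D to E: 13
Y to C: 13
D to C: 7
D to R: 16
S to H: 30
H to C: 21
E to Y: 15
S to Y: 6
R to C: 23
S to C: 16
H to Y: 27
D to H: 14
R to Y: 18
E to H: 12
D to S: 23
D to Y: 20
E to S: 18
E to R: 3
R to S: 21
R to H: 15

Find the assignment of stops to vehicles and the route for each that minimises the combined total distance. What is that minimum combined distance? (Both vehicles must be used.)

90 m — the smallest possible combined total.

There are 2^5 − 1 = 31 ways to divide the 6 stops into two non-empty groups. For each, the best each vehicle can do is its own shortest tour through its group:
  {E} + {R, S, H, Y, C}: 26 + 76 = 102
  {R} + {E, S, H, Y, C}: 32 + 70 = 102
  {E, R} + {S, H, Y, C}: 32 + 70 = 102
  {S} + {E, R, H, Y, C}: 46 + 67 = 113
  {E, S} + {R, H, Y, C}: 54 + 67 = 121
  {R, S} + {E, H, Y, C}: 60 + 61 = 121
  … (31 splits in total)
  {E, R, S, H, Y} + {C}: 76 + 14 = 90  ← best
Best: vehicle 1 D → S → Y → E → R → H → D = 76; vehicle 2 D → C → D = 14; combined 90.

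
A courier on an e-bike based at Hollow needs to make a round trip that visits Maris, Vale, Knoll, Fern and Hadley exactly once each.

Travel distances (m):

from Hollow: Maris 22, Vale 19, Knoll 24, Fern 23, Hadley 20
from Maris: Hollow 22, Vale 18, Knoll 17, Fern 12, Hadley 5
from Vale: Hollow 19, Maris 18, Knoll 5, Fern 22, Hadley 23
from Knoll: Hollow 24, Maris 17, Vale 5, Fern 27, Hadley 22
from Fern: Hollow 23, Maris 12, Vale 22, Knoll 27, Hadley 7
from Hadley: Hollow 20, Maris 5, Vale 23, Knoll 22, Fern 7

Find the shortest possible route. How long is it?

There are 60 distinct closed tours to check (reversals are equivalent).
Hollow-Maris-Vale-Knoll-Fern-Hadley-Hollow: 22+18+5+27+7+20 = 99
Hollow-Maris-Vale-Knoll-Hadley-Fern-Hollow: 22+18+5+22+7+23 = 97
Hollow-Maris-Vale-Fern-Knoll-Hadley-Hollow: 22+18+22+27+22+20 = 131
Hollow-Maris-Vale-Fern-Hadley-Knoll-Hollow: 22+18+22+7+22+24 = 115
Hollow-Maris-Vale-Hadley-Knoll-Fern-Hollow: 22+18+23+22+27+23 = 135
Hollow-Maris-Vale-Hadley-Fern-Knoll-Hollow: 22+18+23+7+27+24 = 121
Hollow-Maris-Knoll-Vale-Fern-Hadley-Hollow: 22+17+5+22+7+20 = 93
Hollow-Maris-Knoll-Vale-Hadley-Fern-Hollow: 22+17+5+23+7+23 = 97
Hollow-Maris-Knoll-Fern-Vale-Hadley-Hollow: 22+17+27+22+23+20 = 131
Hollow-Maris-Knoll-Fern-Hadley-Vale-Hollow: 22+17+27+7+23+19 = 115
Hollow-Maris-Knoll-Hadley-Vale-Fern-Hollow: 22+17+22+23+22+23 = 129
Hollow-Maris-Knoll-Hadley-Fern-Vale-Hollow: 22+17+22+7+22+19 = 109
Hollow-Maris-Fern-Vale-Knoll-Hadley-Hollow: 22+12+22+5+22+20 = 103
Hollow-Maris-Fern-Vale-Hadley-Knoll-Hollow: 22+12+22+23+22+24 = 125
… (46 more)
Hollow-Vale-Knoll-Maris-Hadley-Fern-Hollow: 19+5+17+5+7+23 = 76  ← best
The minimum is 76.
One optimal route: Hollow → Vale → Knoll → Maris → Hadley → Fern → Hollow (or its reverse).

Shortest round trip = 76 m.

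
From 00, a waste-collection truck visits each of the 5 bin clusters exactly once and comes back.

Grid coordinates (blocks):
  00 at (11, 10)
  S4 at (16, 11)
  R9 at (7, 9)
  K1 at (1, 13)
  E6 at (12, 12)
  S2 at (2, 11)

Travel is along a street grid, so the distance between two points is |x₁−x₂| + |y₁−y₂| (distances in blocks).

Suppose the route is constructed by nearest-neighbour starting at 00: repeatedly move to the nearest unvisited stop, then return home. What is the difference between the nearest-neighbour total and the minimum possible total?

Excess over optimum: 4 blocks.

00: E6=3, R9=5, S4=6, S2=10, K1=13 ⇒ E6
E6: S4=5, R9=8, S2=11, K1=12 ⇒ S4
S4: R9=11, S2=14, K1=17 ⇒ R9
R9: S2=7, K1=10 ⇒ S2
S2: K1=3 ⇒ K1
NN route 00 → E6 → S4 → R9 → S2 → K1 → 00 costs 42.
Optimal: 00 → S4 → E6 → K1 → S2 → R9 → 00 costs 38 (by enumerating all 60 distinct tours).
Excess = 42 − 38 = 4.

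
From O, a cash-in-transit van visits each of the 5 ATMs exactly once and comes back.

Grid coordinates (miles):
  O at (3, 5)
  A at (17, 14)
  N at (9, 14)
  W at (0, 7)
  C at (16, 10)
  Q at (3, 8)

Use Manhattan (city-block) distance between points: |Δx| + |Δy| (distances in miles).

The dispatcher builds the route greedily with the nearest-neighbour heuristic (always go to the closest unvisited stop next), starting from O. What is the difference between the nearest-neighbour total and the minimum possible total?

2 miles longer than the optimal tour.

From O: Q=3, W=5, N=15, C=18, A=23 → choose Q (3).
From Q: W=4, N=12, C=15, A=20 → choose W (4).
From W: N=16, C=19, A=24 → choose N (16).
From N: A=8, C=11 → choose A (8).
From A: C=5 → choose C (5).
NN route O → Q → W → N → A → C → O costs 54.
Optimal: O → N → A → C → Q → W → O costs 52 (by enumerating all 60 distinct tours).
Excess = 54 − 52 = 2.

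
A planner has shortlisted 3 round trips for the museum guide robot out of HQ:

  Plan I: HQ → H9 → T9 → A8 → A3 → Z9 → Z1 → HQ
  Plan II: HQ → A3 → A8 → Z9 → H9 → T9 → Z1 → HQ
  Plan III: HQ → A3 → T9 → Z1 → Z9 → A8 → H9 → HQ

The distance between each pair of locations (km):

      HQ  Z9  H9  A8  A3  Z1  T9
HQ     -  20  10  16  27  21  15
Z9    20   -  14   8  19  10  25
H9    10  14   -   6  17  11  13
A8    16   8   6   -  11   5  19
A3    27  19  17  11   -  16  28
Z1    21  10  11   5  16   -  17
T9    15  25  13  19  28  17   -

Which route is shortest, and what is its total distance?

Shortest is Plan I, total 103 km.

Plan I: 10 + 13 + 19 + 11 + 19 + 10 + 21 = 103
Plan II: 27 + 11 + 8 + 14 + 13 + 17 + 21 = 111
Plan III: 27 + 28 + 17 + 10 + 8 + 6 + 10 = 106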